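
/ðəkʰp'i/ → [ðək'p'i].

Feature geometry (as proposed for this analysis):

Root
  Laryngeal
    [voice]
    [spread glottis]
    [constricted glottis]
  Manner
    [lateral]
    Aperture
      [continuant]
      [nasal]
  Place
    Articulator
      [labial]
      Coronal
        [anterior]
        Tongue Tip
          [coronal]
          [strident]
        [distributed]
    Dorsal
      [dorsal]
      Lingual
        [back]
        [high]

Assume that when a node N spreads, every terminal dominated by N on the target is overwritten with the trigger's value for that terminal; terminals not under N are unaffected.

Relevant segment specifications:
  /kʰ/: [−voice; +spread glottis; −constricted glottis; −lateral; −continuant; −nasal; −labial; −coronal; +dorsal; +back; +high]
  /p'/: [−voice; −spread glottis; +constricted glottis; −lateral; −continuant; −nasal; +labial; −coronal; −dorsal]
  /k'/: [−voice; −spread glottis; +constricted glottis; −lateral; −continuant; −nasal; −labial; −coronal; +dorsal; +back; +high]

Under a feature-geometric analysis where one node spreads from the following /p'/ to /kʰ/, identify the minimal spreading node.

/kʰ/ and [k'] differ in [spread glottis], [constricted glottis]; every other specified feature is identical.
Tracing each changed feature up the tree, the paths first meet at Laryngeal; any lower node misses at least one of them.
If Laryngeal spreads, every terminal under it takes /p'/'s value, producing [k'] as observed.
[dorsal], [labial] — on which /p'/ differs from /kʰ/ — are unchanged, so Root cannot have spread; the constituent is no larger than Laryngeal.

Laryngeal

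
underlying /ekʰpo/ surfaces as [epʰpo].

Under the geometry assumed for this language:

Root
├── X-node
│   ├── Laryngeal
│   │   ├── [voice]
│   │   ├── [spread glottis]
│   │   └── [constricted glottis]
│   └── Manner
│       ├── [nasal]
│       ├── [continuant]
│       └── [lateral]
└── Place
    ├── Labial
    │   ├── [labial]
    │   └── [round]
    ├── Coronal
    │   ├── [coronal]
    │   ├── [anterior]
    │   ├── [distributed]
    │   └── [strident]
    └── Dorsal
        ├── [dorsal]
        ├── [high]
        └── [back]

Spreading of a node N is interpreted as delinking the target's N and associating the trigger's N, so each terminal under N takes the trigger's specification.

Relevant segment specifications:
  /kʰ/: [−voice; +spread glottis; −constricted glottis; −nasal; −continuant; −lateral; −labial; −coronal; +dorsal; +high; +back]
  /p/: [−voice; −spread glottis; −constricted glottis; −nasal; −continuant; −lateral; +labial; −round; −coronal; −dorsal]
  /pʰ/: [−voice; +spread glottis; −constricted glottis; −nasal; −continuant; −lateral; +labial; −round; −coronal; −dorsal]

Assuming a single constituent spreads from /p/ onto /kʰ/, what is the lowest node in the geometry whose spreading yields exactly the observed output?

Place

Comparing /kʰ/ with its surface form [pʰ], the features that change are [labial], [round], [dorsal], [high], [back].
In this geometry the lowest node dominating all of them is Place: every daughter of Place dominates only a proper subset, so no lower node suffices.
If Place spreads, every terminal under it takes /p/'s value, producing [pʰ] as observed.
Since [spread glottis] is preserved even though /p/ disagrees there, no node above Place spread.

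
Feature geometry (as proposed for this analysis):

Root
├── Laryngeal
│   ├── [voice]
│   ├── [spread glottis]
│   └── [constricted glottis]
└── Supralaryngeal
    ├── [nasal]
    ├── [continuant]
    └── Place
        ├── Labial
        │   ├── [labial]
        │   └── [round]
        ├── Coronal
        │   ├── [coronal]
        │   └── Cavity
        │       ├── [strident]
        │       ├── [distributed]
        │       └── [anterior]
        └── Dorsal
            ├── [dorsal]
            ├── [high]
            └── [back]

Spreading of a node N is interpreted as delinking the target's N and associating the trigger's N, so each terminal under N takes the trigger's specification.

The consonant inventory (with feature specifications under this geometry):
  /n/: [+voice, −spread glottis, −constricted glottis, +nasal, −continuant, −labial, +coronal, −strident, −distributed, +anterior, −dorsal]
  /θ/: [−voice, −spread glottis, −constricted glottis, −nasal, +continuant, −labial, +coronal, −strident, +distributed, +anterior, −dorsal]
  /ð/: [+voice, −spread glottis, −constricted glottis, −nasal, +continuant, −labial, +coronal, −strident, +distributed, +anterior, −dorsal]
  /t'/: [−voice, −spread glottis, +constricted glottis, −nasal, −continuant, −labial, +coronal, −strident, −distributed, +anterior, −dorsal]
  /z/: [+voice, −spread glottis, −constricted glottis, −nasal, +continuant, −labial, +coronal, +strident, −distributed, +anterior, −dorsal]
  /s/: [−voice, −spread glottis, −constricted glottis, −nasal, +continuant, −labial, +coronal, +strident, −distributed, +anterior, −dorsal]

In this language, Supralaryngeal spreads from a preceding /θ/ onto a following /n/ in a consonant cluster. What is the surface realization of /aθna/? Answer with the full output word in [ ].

Supralaryngeal immediately or transitively dominates [nasal], [continuant], [labial], [round], [coronal], [strident], [distributed], [anterior], [dorsal], [high], [back].
After delinking /n/'s Supralaryngeal and linking /θ/'s, the affected terminals become [−nasal], [+continuant], [−labial], [+coronal], [−strident], [+distributed], [+anterior], [−dorsal]; [voice], [spread glottis], [constricted glottis] (outside Supralaryngeal) are retained from /n/.
Among the inventory, only /ð/ has exactly this specification, giving the surface form [aθða].

[aθða]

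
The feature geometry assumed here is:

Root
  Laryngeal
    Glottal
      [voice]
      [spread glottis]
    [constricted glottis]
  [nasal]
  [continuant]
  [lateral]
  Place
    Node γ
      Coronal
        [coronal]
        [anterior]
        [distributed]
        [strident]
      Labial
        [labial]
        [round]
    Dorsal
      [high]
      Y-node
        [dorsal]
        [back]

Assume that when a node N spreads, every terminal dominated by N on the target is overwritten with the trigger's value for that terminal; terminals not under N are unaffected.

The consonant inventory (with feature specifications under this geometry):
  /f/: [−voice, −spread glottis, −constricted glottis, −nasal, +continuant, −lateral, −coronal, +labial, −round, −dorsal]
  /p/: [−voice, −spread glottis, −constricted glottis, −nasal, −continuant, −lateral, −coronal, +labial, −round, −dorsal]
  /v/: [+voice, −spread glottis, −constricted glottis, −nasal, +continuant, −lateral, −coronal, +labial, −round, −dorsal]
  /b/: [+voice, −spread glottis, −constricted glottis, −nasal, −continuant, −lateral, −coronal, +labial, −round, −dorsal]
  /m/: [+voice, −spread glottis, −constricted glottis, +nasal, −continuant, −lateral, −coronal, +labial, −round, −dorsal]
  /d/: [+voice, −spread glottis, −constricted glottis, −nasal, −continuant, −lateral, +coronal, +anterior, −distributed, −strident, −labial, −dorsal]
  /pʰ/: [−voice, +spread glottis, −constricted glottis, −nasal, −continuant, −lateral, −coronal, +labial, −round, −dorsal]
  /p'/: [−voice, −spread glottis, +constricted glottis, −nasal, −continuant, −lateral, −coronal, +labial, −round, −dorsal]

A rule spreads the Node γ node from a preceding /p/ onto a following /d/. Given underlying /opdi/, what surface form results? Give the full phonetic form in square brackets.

[opbi]

The Node γ node dominates the terminals [coronal], [anterior], [distributed], [strident], [labial], [round].
The target acquires /p/'s values for everything under Node γ — [−coronal], [+labial], [−round] — while keeping its own [voice], [spread glottis], [constricted glottis], ….
The resulting bundle matches /b/ in the inventory; substituting it for /d/ gives [opbi].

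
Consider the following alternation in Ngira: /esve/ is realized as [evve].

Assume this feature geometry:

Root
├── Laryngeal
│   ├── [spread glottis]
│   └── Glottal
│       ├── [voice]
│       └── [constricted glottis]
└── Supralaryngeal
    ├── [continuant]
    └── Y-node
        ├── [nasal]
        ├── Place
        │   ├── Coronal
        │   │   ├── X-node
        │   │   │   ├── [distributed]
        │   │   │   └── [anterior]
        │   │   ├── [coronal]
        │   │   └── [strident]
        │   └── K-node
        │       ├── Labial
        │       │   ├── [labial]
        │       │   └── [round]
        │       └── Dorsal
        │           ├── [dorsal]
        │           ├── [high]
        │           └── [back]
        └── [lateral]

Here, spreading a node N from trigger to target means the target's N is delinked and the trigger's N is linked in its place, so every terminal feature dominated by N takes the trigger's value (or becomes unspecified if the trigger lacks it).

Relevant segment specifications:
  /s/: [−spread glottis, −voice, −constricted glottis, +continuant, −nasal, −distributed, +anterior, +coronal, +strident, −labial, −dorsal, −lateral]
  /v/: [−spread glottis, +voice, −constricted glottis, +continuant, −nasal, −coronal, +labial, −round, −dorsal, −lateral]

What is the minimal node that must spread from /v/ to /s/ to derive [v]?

Root

The alternation /s/ → [v] changes [voice], [labial], [round], [coronal], [anterior], [distributed], [strident] and nothing else.
Tracing each changed feature up the tree, the paths first meet at Root; any lower node misses at least one of them.
Spreading Root from /v/ overwrites each of those terminals with /v/'s values, yielding exactly [v].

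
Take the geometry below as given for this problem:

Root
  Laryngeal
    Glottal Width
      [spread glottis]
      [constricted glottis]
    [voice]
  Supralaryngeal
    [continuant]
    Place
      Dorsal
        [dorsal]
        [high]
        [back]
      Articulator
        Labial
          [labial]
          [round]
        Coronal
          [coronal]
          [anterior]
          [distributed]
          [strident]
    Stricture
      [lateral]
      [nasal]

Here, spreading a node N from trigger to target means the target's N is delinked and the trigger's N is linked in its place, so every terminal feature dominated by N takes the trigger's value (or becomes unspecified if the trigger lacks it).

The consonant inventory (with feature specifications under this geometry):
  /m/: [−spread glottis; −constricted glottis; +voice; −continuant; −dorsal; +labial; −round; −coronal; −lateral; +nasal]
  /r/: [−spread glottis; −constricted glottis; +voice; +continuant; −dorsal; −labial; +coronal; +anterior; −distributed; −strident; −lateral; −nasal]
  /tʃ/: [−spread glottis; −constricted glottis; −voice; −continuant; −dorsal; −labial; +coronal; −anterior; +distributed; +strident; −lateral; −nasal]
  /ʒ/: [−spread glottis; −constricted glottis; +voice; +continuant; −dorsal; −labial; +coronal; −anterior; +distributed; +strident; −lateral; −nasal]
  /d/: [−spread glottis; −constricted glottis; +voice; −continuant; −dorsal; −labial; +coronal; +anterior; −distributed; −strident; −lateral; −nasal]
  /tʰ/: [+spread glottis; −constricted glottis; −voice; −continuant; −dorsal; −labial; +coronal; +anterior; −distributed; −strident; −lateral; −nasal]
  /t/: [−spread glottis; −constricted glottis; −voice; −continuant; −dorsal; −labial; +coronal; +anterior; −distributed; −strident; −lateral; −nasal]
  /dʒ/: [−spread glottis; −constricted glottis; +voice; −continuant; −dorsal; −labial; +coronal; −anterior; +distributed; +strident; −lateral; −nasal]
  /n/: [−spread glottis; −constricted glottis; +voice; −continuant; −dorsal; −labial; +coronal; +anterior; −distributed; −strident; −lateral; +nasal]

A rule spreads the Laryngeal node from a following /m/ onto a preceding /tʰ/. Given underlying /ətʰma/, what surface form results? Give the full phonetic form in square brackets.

[ədma]

The Laryngeal node dominates the terminals [spread glottis], [constricted glottis], [voice].
Spreading Laryngeal from /m/ onto /tʰ/ replaces those values with /m/'s: [−spread glottis], [−constricted glottis], [+voice]. Features outside Laryngeal ([continuant], [dorsal], [labial], …) stay as in /tʰ/.
This feature bundle is that of [d], so /ətʰma/ surfaces as [ədma].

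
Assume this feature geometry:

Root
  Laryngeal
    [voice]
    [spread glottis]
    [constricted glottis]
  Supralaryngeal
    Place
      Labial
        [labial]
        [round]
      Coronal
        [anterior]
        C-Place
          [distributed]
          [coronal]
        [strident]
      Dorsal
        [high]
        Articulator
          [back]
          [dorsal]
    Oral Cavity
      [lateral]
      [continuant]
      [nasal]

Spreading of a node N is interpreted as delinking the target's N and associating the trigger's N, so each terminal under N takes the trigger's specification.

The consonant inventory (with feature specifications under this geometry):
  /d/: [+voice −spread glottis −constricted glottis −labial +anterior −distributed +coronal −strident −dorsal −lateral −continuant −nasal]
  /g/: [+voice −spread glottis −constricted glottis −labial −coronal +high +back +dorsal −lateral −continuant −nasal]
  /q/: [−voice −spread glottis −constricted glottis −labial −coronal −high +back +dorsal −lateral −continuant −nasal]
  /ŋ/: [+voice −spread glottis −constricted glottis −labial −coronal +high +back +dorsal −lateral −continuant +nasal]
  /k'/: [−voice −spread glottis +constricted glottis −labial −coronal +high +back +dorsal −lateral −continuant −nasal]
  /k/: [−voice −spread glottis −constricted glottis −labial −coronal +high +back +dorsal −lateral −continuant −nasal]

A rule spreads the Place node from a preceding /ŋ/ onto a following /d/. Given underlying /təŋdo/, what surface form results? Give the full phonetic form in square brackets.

The Place node dominates the terminals [labial], [round], [anterior], [distributed], [coronal], [strident], [high], [back], [dorsal].
The target acquires /ŋ/'s values for everything under Place — [−labial], [−coronal], [+high], [+back], [+dorsal] — while keeping its own [voice], [spread glottis], [constricted glottis], ….
The resulting bundle matches /g/ in the inventory; substituting it for /d/ gives [təŋgo].

[təŋgo]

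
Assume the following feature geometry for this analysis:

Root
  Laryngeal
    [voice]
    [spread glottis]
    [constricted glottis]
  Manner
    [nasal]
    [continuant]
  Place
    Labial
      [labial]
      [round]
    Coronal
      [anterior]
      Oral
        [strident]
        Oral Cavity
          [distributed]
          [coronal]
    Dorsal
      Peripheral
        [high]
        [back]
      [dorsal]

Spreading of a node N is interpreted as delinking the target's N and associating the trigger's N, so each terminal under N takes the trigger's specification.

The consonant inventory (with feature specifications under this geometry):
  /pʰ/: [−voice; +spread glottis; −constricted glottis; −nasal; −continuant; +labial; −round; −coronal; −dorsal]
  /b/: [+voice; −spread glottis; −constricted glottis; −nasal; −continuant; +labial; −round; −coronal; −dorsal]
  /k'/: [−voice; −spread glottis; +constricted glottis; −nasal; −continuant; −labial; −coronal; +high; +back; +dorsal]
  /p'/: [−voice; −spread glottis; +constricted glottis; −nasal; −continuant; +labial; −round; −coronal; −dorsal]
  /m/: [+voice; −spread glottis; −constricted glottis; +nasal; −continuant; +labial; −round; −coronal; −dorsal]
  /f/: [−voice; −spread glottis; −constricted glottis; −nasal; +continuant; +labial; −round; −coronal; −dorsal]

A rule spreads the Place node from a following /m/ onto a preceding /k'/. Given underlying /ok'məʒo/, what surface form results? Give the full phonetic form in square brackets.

Terminals under Place in this geometry: [labial], [round], [anterior], [strident], [distributed], [coronal], [high], [back], [dorsal].
The target acquires /m/'s values for everything under Place — [+labial], [−round], [−coronal], [−dorsal] — while keeping its own [voice], [spread glottis], [constricted glottis], ….
The resulting bundle matches /p'/ in the inventory; substituting it for /k'/ gives [op'məʒo].

[op'məʒo]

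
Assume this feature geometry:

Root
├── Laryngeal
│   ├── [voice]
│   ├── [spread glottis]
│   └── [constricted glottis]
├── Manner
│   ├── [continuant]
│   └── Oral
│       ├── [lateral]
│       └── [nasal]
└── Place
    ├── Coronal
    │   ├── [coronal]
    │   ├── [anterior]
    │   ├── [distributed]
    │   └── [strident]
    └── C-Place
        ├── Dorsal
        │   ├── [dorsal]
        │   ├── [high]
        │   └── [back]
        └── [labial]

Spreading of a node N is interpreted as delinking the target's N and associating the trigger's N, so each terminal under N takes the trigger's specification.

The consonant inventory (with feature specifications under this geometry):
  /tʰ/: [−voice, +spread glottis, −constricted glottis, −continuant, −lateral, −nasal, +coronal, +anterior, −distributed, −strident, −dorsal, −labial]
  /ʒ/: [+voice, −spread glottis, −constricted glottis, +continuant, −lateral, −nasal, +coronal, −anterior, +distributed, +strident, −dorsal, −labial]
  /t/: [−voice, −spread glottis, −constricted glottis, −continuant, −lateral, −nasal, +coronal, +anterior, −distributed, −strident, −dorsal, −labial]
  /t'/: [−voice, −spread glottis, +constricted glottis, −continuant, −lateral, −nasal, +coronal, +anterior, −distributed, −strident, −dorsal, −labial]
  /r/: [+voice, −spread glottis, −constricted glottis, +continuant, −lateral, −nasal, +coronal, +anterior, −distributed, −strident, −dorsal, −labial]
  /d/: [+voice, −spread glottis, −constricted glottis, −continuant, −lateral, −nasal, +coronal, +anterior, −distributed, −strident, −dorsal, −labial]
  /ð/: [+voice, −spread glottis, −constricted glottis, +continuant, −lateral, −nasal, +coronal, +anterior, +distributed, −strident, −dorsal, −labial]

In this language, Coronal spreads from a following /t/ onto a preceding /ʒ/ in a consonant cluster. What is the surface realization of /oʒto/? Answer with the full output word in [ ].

[orto]

Coronal immediately or transitively dominates [coronal], [anterior], [distributed], [strident].
The target acquires /t/'s values for everything under Coronal — [+coronal], [+anterior], [−distributed], [−strident] — while keeping its own [voice], [spread glottis], [constricted glottis], ….
This feature bundle is that of [r], so /oʒto/ surfaces as [orto].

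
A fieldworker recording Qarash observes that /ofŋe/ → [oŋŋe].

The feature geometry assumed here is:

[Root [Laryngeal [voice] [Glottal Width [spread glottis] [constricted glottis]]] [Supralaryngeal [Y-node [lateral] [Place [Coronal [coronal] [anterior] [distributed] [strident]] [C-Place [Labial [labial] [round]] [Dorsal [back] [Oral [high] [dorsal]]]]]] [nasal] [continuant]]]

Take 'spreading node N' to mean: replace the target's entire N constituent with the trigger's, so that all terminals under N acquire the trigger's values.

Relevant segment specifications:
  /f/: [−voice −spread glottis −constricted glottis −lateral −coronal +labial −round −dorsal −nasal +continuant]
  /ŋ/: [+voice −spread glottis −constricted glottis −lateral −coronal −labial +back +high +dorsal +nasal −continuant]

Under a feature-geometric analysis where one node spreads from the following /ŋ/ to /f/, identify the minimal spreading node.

Root

The alternation /f/ → [ŋ] changes [voice], [nasal], [continuant], [labial], [round], [dorsal], [high], [back] and nothing else.
These terminals are all dominated by Root, and no proper subconstituent of Root covers them all; Root is their lowest common ancestor.
If Root spreads, every terminal under it takes /ŋ/'s value, producing [ŋ] as observed.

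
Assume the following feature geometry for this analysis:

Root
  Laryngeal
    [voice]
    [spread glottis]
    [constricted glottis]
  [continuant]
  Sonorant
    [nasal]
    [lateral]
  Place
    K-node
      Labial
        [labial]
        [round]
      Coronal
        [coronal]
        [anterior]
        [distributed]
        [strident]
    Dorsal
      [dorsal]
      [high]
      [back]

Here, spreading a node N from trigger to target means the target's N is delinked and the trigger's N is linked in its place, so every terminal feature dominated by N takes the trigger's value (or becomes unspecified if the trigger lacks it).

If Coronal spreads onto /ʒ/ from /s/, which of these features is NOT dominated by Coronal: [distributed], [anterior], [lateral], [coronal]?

[lateral]

Coronal dominates exactly [coronal], [anterior], [distributed], [strident].
Spreading Coronal replaces [anterior], [distributed], [coronal] with the trigger's values, since each sits inside the Coronal constituent.
[lateral] attaches under Sonorant, not under Coronal, so /ʒ/ retains its own value for [lateral].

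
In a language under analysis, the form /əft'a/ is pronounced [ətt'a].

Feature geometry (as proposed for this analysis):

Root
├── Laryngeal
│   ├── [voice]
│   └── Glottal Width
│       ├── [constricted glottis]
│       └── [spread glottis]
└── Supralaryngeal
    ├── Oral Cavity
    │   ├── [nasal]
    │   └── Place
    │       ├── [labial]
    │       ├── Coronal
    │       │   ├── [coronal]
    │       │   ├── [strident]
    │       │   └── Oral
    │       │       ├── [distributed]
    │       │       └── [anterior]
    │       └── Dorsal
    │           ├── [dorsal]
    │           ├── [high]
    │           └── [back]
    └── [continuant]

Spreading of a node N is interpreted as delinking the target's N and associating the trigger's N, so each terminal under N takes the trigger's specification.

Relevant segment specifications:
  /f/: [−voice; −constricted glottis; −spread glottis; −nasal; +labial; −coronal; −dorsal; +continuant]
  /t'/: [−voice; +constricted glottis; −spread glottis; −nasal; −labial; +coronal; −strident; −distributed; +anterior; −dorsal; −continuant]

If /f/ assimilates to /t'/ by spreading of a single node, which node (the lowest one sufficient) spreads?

Supralaryngeal

/f/ and [t] differ in [continuant], [labial], [coronal], [anterior], [distributed], [strident]; every other specified feature is identical.
In this geometry the lowest node dominating all of them is Supralaryngeal: every daughter of Supralaryngeal dominates only a proper subset, so no lower node suffices.
If Supralaryngeal spreads, every terminal under it takes /t'/'s value, producing [t] as observed.
Had Root spread, [constricted glottis] would have taken /t'/'s value; it stays as in /f/, confirming the spreading constituent is exactly Supralaryngeal.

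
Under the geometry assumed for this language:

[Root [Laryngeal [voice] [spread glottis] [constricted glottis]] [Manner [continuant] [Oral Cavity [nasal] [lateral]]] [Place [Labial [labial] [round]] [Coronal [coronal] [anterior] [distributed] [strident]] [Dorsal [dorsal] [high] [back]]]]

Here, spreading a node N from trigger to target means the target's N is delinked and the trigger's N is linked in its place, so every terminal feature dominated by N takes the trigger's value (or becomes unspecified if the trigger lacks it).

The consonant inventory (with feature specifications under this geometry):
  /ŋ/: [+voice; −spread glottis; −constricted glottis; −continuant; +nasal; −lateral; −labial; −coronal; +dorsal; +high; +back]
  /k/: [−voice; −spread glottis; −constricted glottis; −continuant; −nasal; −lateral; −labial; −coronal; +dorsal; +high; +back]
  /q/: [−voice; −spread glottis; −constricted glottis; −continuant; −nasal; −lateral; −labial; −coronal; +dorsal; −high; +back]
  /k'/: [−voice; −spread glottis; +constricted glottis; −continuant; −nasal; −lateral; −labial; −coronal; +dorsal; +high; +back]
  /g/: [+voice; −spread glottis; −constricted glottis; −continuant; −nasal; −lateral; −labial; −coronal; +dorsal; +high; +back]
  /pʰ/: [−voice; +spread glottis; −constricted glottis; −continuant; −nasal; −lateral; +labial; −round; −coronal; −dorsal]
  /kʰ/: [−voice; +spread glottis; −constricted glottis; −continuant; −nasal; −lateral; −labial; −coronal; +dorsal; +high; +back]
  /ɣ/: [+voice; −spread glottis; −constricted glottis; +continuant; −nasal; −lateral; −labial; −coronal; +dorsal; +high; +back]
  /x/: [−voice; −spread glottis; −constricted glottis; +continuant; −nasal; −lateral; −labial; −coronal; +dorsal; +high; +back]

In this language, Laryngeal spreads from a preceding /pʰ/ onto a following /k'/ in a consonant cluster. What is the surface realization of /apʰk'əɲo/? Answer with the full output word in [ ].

[apʰkʰəɲo]

Laryngeal immediately or transitively dominates [voice], [spread glottis], [constricted glottis].
After delinking /k'/'s Laryngeal and linking /pʰ/'s, the affected terminals become [−voice], [+spread glottis], [−constricted glottis]; [continuant], [nasal], [lateral], … (outside Laryngeal) are retained from /k'/.
This feature bundle is that of [kʰ], so /apʰk'əɲo/ surfaces as [apʰkʰəɲo].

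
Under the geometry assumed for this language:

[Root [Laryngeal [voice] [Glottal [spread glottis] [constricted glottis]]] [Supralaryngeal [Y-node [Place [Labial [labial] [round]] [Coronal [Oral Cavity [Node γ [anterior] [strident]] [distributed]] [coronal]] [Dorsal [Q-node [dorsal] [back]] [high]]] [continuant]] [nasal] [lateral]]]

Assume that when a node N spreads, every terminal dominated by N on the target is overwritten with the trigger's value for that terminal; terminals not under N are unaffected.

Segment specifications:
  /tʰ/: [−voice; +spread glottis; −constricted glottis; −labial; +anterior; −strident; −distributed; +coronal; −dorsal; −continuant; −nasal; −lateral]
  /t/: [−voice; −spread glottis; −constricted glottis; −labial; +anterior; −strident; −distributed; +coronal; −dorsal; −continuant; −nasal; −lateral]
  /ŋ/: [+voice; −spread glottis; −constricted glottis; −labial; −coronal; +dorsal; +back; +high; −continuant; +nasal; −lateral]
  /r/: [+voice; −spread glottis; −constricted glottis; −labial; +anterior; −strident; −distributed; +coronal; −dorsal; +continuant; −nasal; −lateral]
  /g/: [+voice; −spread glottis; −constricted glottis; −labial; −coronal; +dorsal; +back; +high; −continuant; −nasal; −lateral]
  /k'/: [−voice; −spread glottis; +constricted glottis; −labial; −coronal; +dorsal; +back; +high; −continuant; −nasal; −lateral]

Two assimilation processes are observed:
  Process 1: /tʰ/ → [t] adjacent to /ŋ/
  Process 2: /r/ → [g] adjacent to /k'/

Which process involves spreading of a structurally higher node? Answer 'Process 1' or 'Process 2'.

Process 2

Process 1 alters [spread glottis]; the lowest dominating node is [spread glottis] (depth 3 from Root).
Process 2: the features that change are [continuant], [coronal], [anterior], [distributed], [strident], [dorsal], [high], [back]; the minimal node is Y-node (depth 2).
Y-node (depth 2) sits above [spread glottis] (depth 3), making Process 2 the one with the higher spreading node.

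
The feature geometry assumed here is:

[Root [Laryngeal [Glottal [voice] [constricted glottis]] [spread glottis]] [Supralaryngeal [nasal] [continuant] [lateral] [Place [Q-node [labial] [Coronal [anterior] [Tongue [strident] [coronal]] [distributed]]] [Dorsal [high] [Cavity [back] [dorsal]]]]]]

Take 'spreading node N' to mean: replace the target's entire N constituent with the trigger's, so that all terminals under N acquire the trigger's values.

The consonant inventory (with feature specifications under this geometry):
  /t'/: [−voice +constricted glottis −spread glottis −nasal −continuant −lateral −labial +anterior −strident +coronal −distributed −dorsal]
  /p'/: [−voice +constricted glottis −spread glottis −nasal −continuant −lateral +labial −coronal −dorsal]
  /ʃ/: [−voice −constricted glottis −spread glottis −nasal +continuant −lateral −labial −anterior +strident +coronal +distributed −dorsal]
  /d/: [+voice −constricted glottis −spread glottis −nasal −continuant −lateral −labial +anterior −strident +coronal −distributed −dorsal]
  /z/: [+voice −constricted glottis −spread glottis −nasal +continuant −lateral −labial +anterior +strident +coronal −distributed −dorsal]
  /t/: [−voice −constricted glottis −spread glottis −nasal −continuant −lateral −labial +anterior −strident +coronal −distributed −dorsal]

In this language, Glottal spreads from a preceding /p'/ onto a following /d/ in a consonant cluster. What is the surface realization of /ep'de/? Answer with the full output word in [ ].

The Glottal node dominates the terminals [voice], [constricted glottis].
After delinking /d/'s Glottal and linking /p'/'s, the affected terminals become [−voice], [+constricted glottis]; [spread glottis], [nasal], [continuant], … (outside Glottal) are retained from /d/.
Among the inventory, only /t'/ has exactly this specification, giving the surface form [ep't'e].

[ep't'e]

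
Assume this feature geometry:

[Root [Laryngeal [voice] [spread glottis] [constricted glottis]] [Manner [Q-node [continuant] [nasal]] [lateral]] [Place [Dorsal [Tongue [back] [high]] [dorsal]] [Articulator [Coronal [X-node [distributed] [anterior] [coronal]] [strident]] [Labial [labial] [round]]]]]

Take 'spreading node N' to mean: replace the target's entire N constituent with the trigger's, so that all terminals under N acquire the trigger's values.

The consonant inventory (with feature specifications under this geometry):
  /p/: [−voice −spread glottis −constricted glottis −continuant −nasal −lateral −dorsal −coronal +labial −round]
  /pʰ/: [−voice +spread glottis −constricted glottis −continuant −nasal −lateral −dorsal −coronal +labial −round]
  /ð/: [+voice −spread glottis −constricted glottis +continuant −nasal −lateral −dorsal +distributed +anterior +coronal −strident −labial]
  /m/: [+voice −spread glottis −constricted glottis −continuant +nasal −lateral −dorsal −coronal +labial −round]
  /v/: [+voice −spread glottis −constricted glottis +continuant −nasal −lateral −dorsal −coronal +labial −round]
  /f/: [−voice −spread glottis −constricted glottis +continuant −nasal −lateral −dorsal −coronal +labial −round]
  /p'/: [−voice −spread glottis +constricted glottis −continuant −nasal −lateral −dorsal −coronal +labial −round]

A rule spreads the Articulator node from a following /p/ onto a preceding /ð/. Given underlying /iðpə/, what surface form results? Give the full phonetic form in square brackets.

[ivpə]

The Articulator node dominates the terminals [distributed], [anterior], [coronal], [strident], [labial], [round].
After delinking /ð/'s Articulator and linking /p/'s, the affected terminals become [−coronal], [+labial], [−round]; [voice], [spread glottis], [constricted glottis], … (outside Articulator) are retained from /ð/.
Among the inventory, only /v/ has exactly this specification, giving the surface form [ivpə].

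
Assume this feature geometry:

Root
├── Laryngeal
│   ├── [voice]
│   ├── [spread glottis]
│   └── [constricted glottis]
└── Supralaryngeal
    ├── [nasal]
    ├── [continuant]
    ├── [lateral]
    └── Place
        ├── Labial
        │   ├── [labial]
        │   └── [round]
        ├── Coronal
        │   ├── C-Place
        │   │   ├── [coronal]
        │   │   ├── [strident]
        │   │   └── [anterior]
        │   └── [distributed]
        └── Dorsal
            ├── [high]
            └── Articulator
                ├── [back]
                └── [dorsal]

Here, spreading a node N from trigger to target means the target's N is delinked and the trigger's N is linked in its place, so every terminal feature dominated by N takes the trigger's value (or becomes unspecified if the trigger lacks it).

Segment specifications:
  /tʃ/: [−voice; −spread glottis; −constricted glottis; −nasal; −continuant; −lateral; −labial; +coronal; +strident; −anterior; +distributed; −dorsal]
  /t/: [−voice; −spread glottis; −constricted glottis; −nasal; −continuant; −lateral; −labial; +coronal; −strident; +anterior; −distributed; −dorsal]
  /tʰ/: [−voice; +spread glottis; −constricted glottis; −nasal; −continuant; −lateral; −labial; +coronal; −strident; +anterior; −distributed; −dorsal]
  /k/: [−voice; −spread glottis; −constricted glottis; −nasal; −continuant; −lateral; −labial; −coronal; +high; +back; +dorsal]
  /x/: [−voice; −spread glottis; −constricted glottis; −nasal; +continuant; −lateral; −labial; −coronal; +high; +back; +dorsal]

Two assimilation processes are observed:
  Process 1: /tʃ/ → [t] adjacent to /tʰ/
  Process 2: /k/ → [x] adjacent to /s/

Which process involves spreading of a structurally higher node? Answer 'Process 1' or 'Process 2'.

Process 1: the features that change are [anterior], [distributed], [strident]; the minimal node is Coronal (depth 3).
Process 2 alters [continuant]; the lowest dominating node is [continuant] (depth 2 from Root).
[continuant] is closer to Root than Coronal, so Process 2 spreads the higher node.

Process 2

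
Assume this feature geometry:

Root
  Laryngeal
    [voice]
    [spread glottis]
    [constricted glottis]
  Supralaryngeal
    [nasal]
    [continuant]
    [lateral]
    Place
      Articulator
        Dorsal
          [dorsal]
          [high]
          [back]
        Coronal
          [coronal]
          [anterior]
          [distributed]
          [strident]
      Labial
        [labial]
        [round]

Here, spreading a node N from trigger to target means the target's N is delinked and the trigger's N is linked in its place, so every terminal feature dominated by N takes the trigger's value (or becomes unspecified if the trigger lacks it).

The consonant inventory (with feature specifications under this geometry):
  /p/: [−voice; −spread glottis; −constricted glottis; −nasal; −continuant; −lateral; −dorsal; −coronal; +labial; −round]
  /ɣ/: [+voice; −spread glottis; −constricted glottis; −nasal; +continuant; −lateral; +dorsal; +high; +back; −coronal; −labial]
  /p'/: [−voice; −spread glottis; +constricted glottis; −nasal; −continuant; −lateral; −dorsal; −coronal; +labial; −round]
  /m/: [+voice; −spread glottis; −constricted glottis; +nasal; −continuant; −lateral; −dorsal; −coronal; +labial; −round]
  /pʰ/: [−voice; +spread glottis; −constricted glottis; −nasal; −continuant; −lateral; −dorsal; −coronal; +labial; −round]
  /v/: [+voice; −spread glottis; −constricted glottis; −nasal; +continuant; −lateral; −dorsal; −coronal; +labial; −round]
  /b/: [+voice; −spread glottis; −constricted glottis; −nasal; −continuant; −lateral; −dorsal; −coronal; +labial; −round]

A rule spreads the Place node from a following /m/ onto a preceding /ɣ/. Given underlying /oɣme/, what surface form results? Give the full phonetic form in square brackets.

[ovme]

Terminals under Place in this geometry: [dorsal], [high], [back], [coronal], [anterior], [distributed], [strident], [labial], [round].
Spreading Place from /m/ onto /ɣ/ replaces those values with /m/'s: [−dorsal], [−coronal], [+labial], [−round]. Features outside Place ([voice], [spread glottis], [constricted glottis], …) stay as in /ɣ/.
The resulting bundle matches /v/ in the inventory; substituting it for /ɣ/ gives [ovme].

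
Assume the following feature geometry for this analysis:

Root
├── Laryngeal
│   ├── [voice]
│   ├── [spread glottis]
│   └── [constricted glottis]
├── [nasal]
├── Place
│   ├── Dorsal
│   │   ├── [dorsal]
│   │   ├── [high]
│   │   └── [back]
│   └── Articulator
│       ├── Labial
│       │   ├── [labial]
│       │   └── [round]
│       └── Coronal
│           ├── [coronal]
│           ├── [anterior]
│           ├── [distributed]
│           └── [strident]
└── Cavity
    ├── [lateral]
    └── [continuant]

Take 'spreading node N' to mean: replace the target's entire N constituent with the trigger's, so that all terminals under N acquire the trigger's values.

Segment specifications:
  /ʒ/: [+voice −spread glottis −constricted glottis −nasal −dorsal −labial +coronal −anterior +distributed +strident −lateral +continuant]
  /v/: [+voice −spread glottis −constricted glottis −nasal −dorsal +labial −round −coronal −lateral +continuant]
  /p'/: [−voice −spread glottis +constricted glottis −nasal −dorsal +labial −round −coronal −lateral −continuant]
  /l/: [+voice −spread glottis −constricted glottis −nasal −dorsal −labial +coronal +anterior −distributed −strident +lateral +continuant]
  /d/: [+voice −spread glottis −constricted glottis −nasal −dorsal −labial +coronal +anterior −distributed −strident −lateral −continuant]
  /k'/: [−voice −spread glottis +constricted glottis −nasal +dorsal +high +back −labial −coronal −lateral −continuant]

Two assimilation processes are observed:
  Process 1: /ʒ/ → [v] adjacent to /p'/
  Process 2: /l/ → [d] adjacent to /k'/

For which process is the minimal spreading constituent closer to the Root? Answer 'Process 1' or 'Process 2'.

Process 1 alters [labial], [round], [coronal], [anterior], [distributed], [strident]; the lowest common ancestor is Articulator (depth 2 from Root).
In Process 2, [continuant], [lateral] change, so the minimal spreading node is Cavity at depth 1.
Cavity (depth 1) sits above Articulator (depth 2), making Process 2 the one with the higher spreading node.

Process 2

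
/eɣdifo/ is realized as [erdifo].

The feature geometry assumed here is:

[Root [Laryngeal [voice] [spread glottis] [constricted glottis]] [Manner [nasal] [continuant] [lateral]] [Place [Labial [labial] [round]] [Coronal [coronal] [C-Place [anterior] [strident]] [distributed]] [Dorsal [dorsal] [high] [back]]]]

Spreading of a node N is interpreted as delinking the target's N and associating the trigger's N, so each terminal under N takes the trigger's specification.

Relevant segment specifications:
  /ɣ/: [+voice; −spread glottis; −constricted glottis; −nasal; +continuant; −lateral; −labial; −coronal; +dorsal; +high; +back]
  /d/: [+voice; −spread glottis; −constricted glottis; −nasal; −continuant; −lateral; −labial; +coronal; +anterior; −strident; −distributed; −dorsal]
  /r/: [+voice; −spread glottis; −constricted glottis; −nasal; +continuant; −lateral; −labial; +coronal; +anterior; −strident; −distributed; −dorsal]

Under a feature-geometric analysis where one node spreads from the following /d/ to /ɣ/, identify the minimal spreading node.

Place

The alternation /ɣ/ → [r] changes [coronal], [anterior], [distributed], [strident], [dorsal], [high], [back] and nothing else.
In this geometry the lowest node dominating all of them is Place: every daughter of Place dominates only a proper subset, so no lower node suffices.
Spreading Place from /d/ overwrites each of those terminals with /d/'s values, yielding exactly [r].
[continuant] — on which /d/ differs from /ɣ/ — is unchanged, so Root cannot have spread; the constituent is no larger than Place.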